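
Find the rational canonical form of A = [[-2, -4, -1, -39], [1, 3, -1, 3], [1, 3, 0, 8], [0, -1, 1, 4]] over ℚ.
The invariant factors of A (the non-unit diagonal entries of the Smith normal form of xI - A over ℚ[x]) are (x - 5)(x^3 + x - 4), each dividing the next. The characteristic polynomial is their product, (x - 5)(x^3 + x - 4).

The rational canonical form is the block-diagonal matrix of companion matrices C(f_i):
R = [[0, 0, 0, -20], [1, 0, 0, 9], [0, 1, 0, -1], [0, 0, 1, 5]].

Note the characteristic polynomial does not split into linear factors over ℚ, so A has no Jordan form over ℚ; the rational canonical form exists over any field.

R = [[0, 0, 0, -20], [1, 0, 0, 9], [0, 1, 0, -1], [0, 0, 1, 5]]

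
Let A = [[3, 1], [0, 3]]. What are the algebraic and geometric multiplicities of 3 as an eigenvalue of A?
algebraic multiplicity 2, geometric multiplicity 1

The characteristic polynomial is (x - 3)^2, so the factor x - 3 appears with exponent 2: the algebraic multiplicity is 2.

rank(A - 3I) = 1, so the eigenspace has dimension 2 - 1 = 1: the geometric multiplicity is 1.

Since 1 < 2, A is not diagonalizable.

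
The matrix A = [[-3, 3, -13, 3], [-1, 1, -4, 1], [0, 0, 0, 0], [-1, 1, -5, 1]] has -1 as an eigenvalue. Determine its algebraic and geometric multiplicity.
The characteristic polynomial is x^3(x + 1), so the factor x + 1 appears with exponent 1: the algebraic multiplicity is 1.

rank(A + I) = 3, so the eigenspace has dimension 4 - 3 = 1: the geometric multiplicity is 1.

algebraic multiplicity 1, geometric multiplicity 1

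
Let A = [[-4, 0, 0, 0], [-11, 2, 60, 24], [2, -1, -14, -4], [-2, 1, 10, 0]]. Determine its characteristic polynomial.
xI - A = [[x + 4, 0, 0, 0], [11, x - 2, -60, -24], [-2, 1, x + 14, 4], [2, -1, -10, x]].

Expanding det(xI - A) along the first row:
det(xI - A) = + (x + 4)·det([[x - 2, -60, -24], [1, x + 14, 4], [-1, -10, x]]) - (0)·det([[11, -60, -24], [-2, x + 14, 4], [2, -10, x]]) + (0)·det([[11, x - 2, -24], [-2, 1, 4], [2, -1, x]]) - (0)·det([[11, x - 2, -60], [-2, 1, x + 14], [2, -1, -10]]).

Evaluating gives χ_A(x) = x^4 + 16x^3 + 96x^2 + 256x + 256 = (x + 4)^4.

χ_A(x) = (x + 4)^4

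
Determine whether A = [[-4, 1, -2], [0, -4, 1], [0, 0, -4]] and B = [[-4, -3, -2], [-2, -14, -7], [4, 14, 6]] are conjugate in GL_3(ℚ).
Yes.

Two matrices over a field are similar if and only if they have the same invariant factors.

Both A and B have characteristic polynomial (x + 4)^3 and minimal polynomial (x + 4)^3. Computing further, both have invariant factors (x + 4)^3. Hence A and B are similar.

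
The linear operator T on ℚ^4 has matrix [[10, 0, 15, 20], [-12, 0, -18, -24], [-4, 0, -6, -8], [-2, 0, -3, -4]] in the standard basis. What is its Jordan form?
J = [[0, 1, 0, 0], [0, 0, 0, 0], [0, 0, 0, 0], [0, 0, 0, 0]]

The characteristic polynomial is det(xI - A) = x^4, so the eigenvalues are 0 (algebraic multiplicity 4).

For λ = 0: rank(A) = 1, rank(A^2) = 0. The eigenspace has dimension 4 - 1 = 3, so there are 3 Jordan blocks; the rank sequence gives block sizes [2, 1, 1].

Assembling the blocks gives the Jordan form J above.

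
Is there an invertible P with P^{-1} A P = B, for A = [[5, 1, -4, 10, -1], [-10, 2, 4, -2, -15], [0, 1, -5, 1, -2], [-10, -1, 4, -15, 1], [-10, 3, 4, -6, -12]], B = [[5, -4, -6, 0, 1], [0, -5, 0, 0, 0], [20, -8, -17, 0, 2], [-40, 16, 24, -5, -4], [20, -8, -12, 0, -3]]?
No.

Both have characteristic polynomial (x + 5)^5 and minimal polynomial (x + 5)^2. But rank(A + 5I) = 2 for A while rank(B + 5I) = 1 for B, so the number of Jordan blocks at λ = -5 differs. A and B are not similar.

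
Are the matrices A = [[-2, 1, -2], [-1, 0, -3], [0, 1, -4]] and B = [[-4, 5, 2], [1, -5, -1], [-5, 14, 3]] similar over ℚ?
Yes.

Two matrices over a field are similar if and only if they have the same invariant factors.

Both A and B have characteristic polynomial (x + 2)^3 and minimal polynomial (x + 2)^3. Computing further, both have invariant factors (x + 2)^3. Hence A and B are similar.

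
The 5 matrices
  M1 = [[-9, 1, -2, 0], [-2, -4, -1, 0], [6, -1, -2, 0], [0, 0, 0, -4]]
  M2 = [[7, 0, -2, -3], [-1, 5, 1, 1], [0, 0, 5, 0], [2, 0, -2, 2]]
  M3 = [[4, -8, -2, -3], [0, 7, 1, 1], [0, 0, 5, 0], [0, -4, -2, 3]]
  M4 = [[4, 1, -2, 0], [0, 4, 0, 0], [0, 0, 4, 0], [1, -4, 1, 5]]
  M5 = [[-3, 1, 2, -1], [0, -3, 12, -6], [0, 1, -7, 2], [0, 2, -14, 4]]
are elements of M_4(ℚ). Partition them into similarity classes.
4 classes: {M1}, {M2, M3}, {M4}, {M5}

Characteristic polynomials: χ_{M1} = (x + 4)(x + 5)^3, χ_{M2} = (x - 5)^3(x - 4), χ_{M3} = (x - 5)^3(x - 4), χ_{M4} = (x - 5)(x - 4)^3, χ_{M5} = x(x + 3)^3.

{M1}: invariant factors (x + 4)(x + 5)^3.

{M2, M3}: invariant factors x - 5, (x - 5)^2(x - 4).

{M4}: invariant factors x - 4, (x - 5)(x - 4)^2.

{M5}: invariant factors x + 3, x(x + 3)^2.

Matrices are similar if and only if their invariant-factor lists agree; the partition into similarity classes is {M1}, {M2, M3}, {M4}, {M5}.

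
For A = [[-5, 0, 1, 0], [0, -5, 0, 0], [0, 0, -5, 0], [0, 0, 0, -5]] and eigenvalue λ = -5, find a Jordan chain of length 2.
v_1 = [[-3, 0, 1, 2]]^T, v_2 = [[1, 0, 0, 0]]^T

We seek v_1 ∈ ker((A + 5I)^2) \ ker(A + 5I), then set v_{i+1} = (A + 5I) v_i.

One such chain is v_1 = [[-3, 0, 1, 2]]^T, v_2 = [[1, 0, 0, 0]]^T. Check: (A + 5I) v_2 = [[0, 0, 0, 0]]^T = 0.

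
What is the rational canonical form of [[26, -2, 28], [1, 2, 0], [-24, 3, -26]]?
R = [[0, 0, 24], [1, 0, 2], [0, 1, 2]]

The invariant factors of A (the non-unit diagonal entries of the Smith normal form of xI - A over ℚ[x]) are (x - 4)(x^2 + 2x + 6), each dividing the next. The characteristic polynomial is their product, (x - 4)(x^2 + 2x + 6).

The rational canonical form is the block-diagonal matrix of companion matrices C(f_i):
R = [[0, 0, 24], [1, 0, 2], [0, 1, 2]].

Note the characteristic polynomial does not split into linear factors over ℚ, so A has no Jordan form over ℚ; the rational canonical form exists over any field.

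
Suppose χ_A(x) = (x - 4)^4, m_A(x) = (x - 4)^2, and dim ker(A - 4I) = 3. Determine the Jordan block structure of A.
Jordan blocks: (4, 2), (4, 1), (4, 1)

λ = 4: algebraic multiplicity 4 (exponent in χ_A), largest block size 2 (exponent in m_A), 3 blocks (geometric multiplicity). These force block sizes [2, 1, 1].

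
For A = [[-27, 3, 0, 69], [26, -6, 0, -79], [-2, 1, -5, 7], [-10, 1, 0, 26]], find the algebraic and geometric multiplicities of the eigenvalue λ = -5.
algebraic multiplicity 3, geometric multiplicity 2

The characteristic polynomial is (x - 3)(x + 5)^3, so the factor x + 5 appears with exponent 3: the algebraic multiplicity is 3.

rank(A + 5I) = 2, so the eigenspace has dimension 4 - 2 = 2: the geometric multiplicity is 2.

Since 2 < 3, A is not diagonalizable.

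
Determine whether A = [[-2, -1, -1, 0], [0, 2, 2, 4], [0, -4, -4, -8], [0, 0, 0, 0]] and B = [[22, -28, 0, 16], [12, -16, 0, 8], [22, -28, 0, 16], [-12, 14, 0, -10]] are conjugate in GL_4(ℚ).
Both have characteristic polynomial x^2(x + 2)^2, but the minimal polynomial of A is x(x + 2)^2 while the minimal polynomial of B is x(x + 2). The minimal polynomial is a similarity invariant, so A and B are not similar.

No.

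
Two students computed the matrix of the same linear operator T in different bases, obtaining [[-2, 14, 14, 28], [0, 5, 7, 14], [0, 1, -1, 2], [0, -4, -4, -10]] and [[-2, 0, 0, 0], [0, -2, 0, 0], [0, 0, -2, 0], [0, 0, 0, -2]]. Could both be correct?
Both have characteristic polynomial (x + 2)^4, but the minimal polynomial of A is (x + 2)^2 while the minimal polynomial of B is x + 2. The minimal polynomial is a similarity invariant, so A and B are not similar.

No.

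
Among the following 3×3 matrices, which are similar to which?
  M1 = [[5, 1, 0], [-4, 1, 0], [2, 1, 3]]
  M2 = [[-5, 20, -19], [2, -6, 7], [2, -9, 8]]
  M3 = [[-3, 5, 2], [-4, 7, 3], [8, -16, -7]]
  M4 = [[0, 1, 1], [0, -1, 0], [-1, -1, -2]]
Characteristic polynomials: χ_{M1} = (x - 3)^3, χ_{M2} = (x + 1)^3, χ_{M3} = (x + 1)^3, χ_{M4} = (x + 1)^3.

{M1}: invariant factors x - 3, (x - 3)^2.

{M2, M3}: invariant factors (x + 1)^3.

{M4}: invariant factors x + 1, (x + 1)^2.

Matrices are similar if and only if their invariant-factor lists agree; the partition into similarity classes is {M1}, {M2, M3}, {M4}.

3 classes: {M1}, {M2, M3}, {M4}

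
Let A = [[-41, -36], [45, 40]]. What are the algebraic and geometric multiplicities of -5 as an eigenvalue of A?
algebraic multiplicity 1, geometric multiplicity 1

The characteristic polynomial is (x - 4)(x + 5), so the factor x + 5 appears with exponent 1: the algebraic multiplicity is 1.

rank(A + 5I) = 1, so the eigenspace has dimension 2 - 1 = 1: the geometric multiplicity is 1.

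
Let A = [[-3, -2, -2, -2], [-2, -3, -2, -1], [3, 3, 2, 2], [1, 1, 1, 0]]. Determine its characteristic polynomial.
χ_A(x) = (x + 1)^4

xI - A = [[x + 3, 2, 2, 2], [2, x + 3, 2, 1], [-3, -3, x - 2, -2], [-1, -1, -1, x]].

Expanding det(xI - A) along the first row:
det(xI - A) = + (x + 3)·det([[x + 3, 2, 1], [-3, x - 2, -2], [-1, -1, x]]) - (2)·det([[2, 2, 1], [-3, x - 2, -2], [-1, -1, x]]) + (2)·det([[2, x + 3, 1], [-3, -3, -2], [-1, -1, x]]) - (2)·det([[2, x + 3, 2], [-3, -3, x - 2], [-1, -1, -1]]).

Evaluating gives χ_A(x) = x^4 + 4x^3 + 6x^2 + 4x + 1 = (x + 1)^4.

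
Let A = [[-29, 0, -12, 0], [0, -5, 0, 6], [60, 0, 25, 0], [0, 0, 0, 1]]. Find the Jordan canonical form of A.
The characteristic polynomial is det(xI - A) = (x - 1)^2(x + 5)^2, so the eigenvalues are -5 (algebraic multiplicity 2), 1 (algebraic multiplicity 2).

For λ = -5: rank(A + 5I) = 2. The eigenspace has dimension 4 - 2 = 2, so there are 2 Jordan blocks; the rank sequence gives block sizes [1, 1].

For λ = 1: rank(A - I) = 2. The eigenspace has dimension 4 - 2 = 2, so there are 2 Jordan blocks; the rank sequence gives block sizes [1, 1].

Assembling the blocks gives the Jordan form J above.

J = [[-5, 0, 0, 0], [0, -5, 0, 0], [0, 0, 1, 0], [0, 0, 0, 1]]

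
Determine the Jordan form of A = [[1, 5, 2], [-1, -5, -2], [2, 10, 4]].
The characteristic polynomial is det(xI - A) = x^3, so the eigenvalues are 0 (algebraic multiplicity 3).

For λ = 0: rank(A) = 1, rank(A^2) = 0. The eigenspace has dimension 3 - 1 = 2, so there are 2 Jordan blocks; the rank sequence gives block sizes [2, 1].

Assembling the blocks gives the Jordan form J above.

J = [[0, 1, 0], [0, 0, 0], [0, 0, 0]]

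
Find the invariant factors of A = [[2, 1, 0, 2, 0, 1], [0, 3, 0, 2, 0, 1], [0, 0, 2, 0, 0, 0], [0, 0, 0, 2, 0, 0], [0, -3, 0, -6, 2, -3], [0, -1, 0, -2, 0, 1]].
The Jordan structure of A has elementary divisors (x - 2)^2, (x - 2), (x - 2), (x - 2), (x - 2). Arranging the block sizes at each eigenvalue in decreasing order and taking row products gives the invariant factors.

Invariant factors (smallest first, each dividing the next): x - 2, x - 2, x - 2, x - 2, (x - 2)^2.

Check: the last factor (x - 2)^2 is the minimal polynomial, and the product (x - 2)^6 is the characteristic polynomial.

x - 2, x - 2, x - 2, x - 2, (x - 2)^2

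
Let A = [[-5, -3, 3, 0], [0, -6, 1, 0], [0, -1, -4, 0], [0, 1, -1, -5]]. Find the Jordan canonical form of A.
The characteristic polynomial is det(xI - A) = (x + 5)^4, so the eigenvalues are -5 (algebraic multiplicity 4).

For λ = -5: rank(A + 5I) = 1, rank((A + 5I)^2) = 0. The eigenspace has dimension 4 - 1 = 3, so there are 3 Jordan blocks; the rank sequence gives block sizes [2, 1, 1].

Assembling the blocks gives the Jordan form J above.

J = [[-5, 1, 0, 0], [0, -5, 0, 0], [0, 0, -5, 0], [0, 0, 0, -5]]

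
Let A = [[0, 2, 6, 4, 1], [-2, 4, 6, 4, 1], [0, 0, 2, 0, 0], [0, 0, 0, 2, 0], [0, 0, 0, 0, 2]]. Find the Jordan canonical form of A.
J = [[2, 1, 0, 0, 0], [0, 2, 0, 0, 0], [0, 0, 2, 0, 0], [0, 0, 0, 2, 0], [0, 0, 0, 0, 2]]

The characteristic polynomial is det(xI - A) = (x - 2)^5, so the eigenvalues are 2 (algebraic multiplicity 5).

For λ = 2: rank(A - 2I) = 1, rank((A - 2I)^2) = 0. The eigenspace has dimension 5 - 1 = 4, so there are 4 Jordan blocks; the rank sequence gives block sizes [2, 1, 1, 1].

Assembling the blocks gives the Jordan form J above.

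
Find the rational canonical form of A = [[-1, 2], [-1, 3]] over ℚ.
R = [[0, 1], [1, 2]]

The invariant factors of A (the non-unit diagonal entries of the Smith normal form of xI - A over ℚ[x]) are x^2 - 2x - 1, each dividing the next. The characteristic polynomial is their product, x^2 - 2x - 1.

The rational canonical form is the block-diagonal matrix of companion matrices C(f_i):
R = [[0, 1], [1, 2]].

Note the characteristic polynomial does not split into linear factors over ℚ, so A has no Jordan form over ℚ; the rational canonical form exists over any field.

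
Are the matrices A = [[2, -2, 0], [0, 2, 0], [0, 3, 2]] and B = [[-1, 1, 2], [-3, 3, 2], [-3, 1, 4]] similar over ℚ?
Yes.

Two matrices over a field are similar if and only if they have the same invariant factors.

Both A and B have characteristic polynomial (x - 2)^3 and minimal polynomial (x - 2)^2. Computing further, both have invariant factors x - 2, (x - 2)^2. Hence A and B are similar.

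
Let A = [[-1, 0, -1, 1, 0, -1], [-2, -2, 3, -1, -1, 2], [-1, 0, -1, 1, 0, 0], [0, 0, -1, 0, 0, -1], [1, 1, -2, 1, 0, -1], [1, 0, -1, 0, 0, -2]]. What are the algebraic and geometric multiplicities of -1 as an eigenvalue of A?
The characteristic polynomial is (x + 1)^6, so the factor x + 1 appears with exponent 6: the algebraic multiplicity is 6.

rank(A + I) = 3, so the eigenspace has dimension 6 - 3 = 3: the geometric multiplicity is 3.

Since 3 < 6, A is not diagonalizable.

algebraic multiplicity 6, geometric multiplicity 3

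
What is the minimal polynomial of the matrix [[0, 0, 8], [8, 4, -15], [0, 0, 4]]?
m_A(x) = x(x - 4)^2

The characteristic polynomial factors as x(x - 4)^2. The minimal polynomial is ∏(x - λ)^{k_λ} where k_λ is the size of the largest Jordan block at λ.

For λ = 0: rank(A) = 2, and the largest Jordan block has size 1 (the smallest k with rank(A^k) = rank(A^(k+1))).
For λ = 4: rank(A - 4I) = 2, and the largest Jordan block has size 2 (the smallest k with rank((A - 4I)^k) = rank((A - 4I)^(k+1))).

So m_A(x) = x(x - 4)^2.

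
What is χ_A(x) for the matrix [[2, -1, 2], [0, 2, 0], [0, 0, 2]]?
χ_A(x) = (x - 2)^3

xI - A = [[x - 2, 1, -2], [0, x - 2, 0], [0, 0, x - 2]].

Expanding det(xI - A) along the first row:
det(xI - A) = + (x - 2)·det([[x - 2, 0], [0, x - 2]]) - (1)·det([[0, 0], [0, x - 2]]) + (-2)·det([[0, x - 2], [0, 0]]).

Evaluating gives χ_A(x) = x^3 - 6x^2 + 12x - 8 = (x - 2)^3.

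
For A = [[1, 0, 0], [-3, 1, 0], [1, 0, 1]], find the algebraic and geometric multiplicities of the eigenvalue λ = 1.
algebraic multiplicity 3, geometric multiplicity 2

The characteristic polynomial is (x - 1)^3, so the factor x - 1 appears with exponent 3: the algebraic multiplicity is 3.

rank(A - I) = 1, so the eigenspace has dimension 3 - 1 = 2: the geometric multiplicity is 2.

Since 2 < 3, A is not diagonalizable.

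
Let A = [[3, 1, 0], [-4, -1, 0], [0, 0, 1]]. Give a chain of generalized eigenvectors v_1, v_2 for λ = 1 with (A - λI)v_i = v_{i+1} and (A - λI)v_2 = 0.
We seek v_1 ∈ ker((A - I)^2) \ ker(A - I), then set v_{i+1} = (A - I) v_i.

One such chain is v_1 = [[0, 1, -2]]^T, v_2 = [[1, -2, 0]]^T. Check: (A - I) v_2 = [[0, 0, 0]]^T = 0.

v_1 = [[0, 1, -2]]^T, v_2 = [[1, -2, 0]]^T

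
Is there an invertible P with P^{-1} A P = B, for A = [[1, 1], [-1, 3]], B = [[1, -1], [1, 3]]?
Yes.

Two matrices over a field are similar if and only if they have the same invariant factors.

Both A and B have characteristic polynomial (x - 2)^2 and minimal polynomial (x - 2)^2. Computing further, both have invariant factors (x - 2)^2. Hence A and B are similar.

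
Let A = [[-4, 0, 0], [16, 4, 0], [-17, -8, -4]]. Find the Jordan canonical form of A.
J = [[-4, 1, 0], [0, -4, 0], [0, 0, 4]]

The characteristic polynomial is det(xI - A) = (x - 4)(x + 4)^2, so the eigenvalues are -4 (algebraic multiplicity 2), 4 (algebraic multiplicity 1).

For λ = -4: rank(A + 4I) = 2, rank((A + 4I)^2) = 1. The eigenspace has dimension 3 - 2 = 1, so there is 1 Jordan block; the rank sequence gives block sizes [2].

For λ = 4: algebraic multiplicity 1 gives one 1×1 block.

Assembling the blocks gives the Jordan form J above.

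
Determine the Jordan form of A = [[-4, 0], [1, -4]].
The characteristic polynomial is det(xI - A) = (x + 4)^2, so the eigenvalues are -4 (algebraic multiplicity 2).

For λ = -4: rank(A + 4I) = 1, rank((A + 4I)^2) = 0. The eigenspace has dimension 2 - 1 = 1, so there is 1 Jordan block; the rank sequence gives block sizes [2].

Assembling the blocks gives the Jordan form J above.

J = [[-4, 1], [0, -4]]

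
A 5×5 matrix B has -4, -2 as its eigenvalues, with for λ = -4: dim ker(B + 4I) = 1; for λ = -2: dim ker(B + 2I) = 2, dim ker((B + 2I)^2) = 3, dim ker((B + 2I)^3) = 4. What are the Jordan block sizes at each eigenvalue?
Jordan blocks: (-4, 1), (-2, 3), (-2, 1)

λ = -4: successive nullity increments [1] count blocks of size ≥ k; block sizes are [1].
λ = -2: successive nullity increments [2, 1, 1] count blocks of size ≥ k; block sizes are [3, 1].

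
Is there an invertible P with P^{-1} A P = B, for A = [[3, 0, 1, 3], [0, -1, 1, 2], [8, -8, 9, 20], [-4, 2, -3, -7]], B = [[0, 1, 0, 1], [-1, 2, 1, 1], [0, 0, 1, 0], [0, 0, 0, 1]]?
Yes.

Two matrices over a field are similar if and only if they have the same invariant factors.

Both A and B have characteristic polynomial (x - 1)^4 and minimal polynomial (x - 1)^3. Computing further, both have invariant factors x - 1, (x - 1)^3. Hence A and B are similar.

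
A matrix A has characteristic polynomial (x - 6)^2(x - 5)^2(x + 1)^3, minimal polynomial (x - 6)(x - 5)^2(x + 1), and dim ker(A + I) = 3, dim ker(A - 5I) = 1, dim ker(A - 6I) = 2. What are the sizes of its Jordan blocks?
Jordan blocks: (-1, 1), (-1, 1), (-1, 1), (5, 2), (6, 1), (6, 1)

λ = -1: algebraic multiplicity 3 (exponent in χ_A), largest block size 1 (exponent in m_A), 3 blocks (geometric multiplicity). These force block sizes [1, 1, 1].
λ = 5: algebraic multiplicity 2 (exponent in χ_A), largest block size 2 (exponent in m_A), 1 block (geometric multiplicity). This forces block sizes [2].
λ = 6: algebraic multiplicity 2 (exponent in χ_A), largest block size 1 (exponent in m_A), 2 blocks (geometric multiplicity). These force block sizes [1, 1].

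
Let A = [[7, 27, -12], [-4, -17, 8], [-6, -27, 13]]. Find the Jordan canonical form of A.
The characteristic polynomial is det(xI - A) = (x - 1)^3, so the eigenvalues are 1 (algebraic multiplicity 3).

For λ = 1: rank(A - I) = 1, rank((A - I)^2) = 0. The eigenspace has dimension 3 - 1 = 2, so there are 2 Jordan blocks; the rank sequence gives block sizes [2, 1].

Assembling the blocks gives the Jordan form J above.

J = [[1, 1, 0], [0, 1, 0], [0, 0, 1]]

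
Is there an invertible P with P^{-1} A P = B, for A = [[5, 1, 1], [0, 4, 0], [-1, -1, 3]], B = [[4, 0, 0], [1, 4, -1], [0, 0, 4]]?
Yes.

Two matrices over a field are similar if and only if they have the same invariant factors.

Both A and B have characteristic polynomial (x - 4)^3 and minimal polynomial (x - 4)^2. Computing further, both have invariant factors x - 4, (x - 4)^2. Hence A and B are similar.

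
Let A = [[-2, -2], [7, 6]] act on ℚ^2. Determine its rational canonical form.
The invariant factors of A (the non-unit diagonal entries of the Smith normal form of xI - A over ℚ[x]) are x^2 - 4x + 2, each dividing the next. The characteristic polynomial is their product, x^2 - 4x + 2.

The rational canonical form is the block-diagonal matrix of companion matrices C(f_i):
R = [[0, -2], [1, 4]].

Note the characteristic polynomial does not split into linear factors over ℚ, so A has no Jordan form over ℚ; the rational canonical form exists over any field.

R = [[0, -2], [1, 4]]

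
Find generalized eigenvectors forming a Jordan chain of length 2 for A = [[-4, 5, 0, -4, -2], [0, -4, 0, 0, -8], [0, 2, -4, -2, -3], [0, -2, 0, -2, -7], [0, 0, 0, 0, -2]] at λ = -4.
We seek v_1 ∈ ker((A + 4I)^2) \ ker(A + 4I), then set v_{i+1} = (A + 4I) v_i.

One such chain is v_1 = [[0, 1, 0, 1, 0]]^T, v_2 = [[1, 0, 0, 0, 0]]^T. Check: (A + 4I) v_2 = [[0, 0, 0, 0, 0]]^T = 0.

v_1 = [[0, 1, 0, 1, 0]]^T, v_2 = [[1, 0, 0, 0, 0]]^T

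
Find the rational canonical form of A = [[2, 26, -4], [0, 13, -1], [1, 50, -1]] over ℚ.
The invariant factors of A (the non-unit diagonal entries of the Smith normal form of xI - A over ℚ[x]) are (x - 5)^2(x - 4), each dividing the next. The characteristic polynomial is their product, (x - 5)^2(x - 4).

The rational canonical form is the block-diagonal matrix of companion matrices C(f_i):
R = [[0, 0, 100], [1, 0, -65], [0, 1, 14]].

R = [[0, 0, 100], [1, 0, -65], [0, 1, 14]]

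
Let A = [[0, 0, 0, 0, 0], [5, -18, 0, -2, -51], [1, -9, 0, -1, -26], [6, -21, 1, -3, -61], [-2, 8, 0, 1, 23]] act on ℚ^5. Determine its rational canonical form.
R = [[0, 0, 0, 0, 0], [1, 0, 0, 0, -1], [0, 1, 0, 0, -2], [0, 0, 1, 0, 1], [0, 0, 0, 1, 2]]

The invariant factors of A (the non-unit diagonal entries of the Smith normal form of xI - A over ℚ[x]) are x(x^2 - x - 1)^2, each dividing the next. The characteristic polynomial is their product, x(x^2 - x - 1)^2.

The rational canonical form is the block-diagonal matrix of companion matrices C(f_i):
R = [[0, 0, 0, 0, 0], [1, 0, 0, 0, -1], [0, 1, 0, 0, -2], [0, 0, 1, 0, 1], [0, 0, 0, 1, 2]].

Note the characteristic polynomial does not split into linear factors over ℚ, so A has no Jordan form over ℚ; the rational canonical form exists over any field.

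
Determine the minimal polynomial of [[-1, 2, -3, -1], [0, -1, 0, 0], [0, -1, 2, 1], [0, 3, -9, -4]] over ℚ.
m_A(x) = (x + 1)^2

The characteristic polynomial factors as (x + 1)^4. The minimal polynomial is ∏(x - λ)^{k_λ} where k_λ is the size of the largest Jordan block at λ.

For λ = -1: rank(A + I) = 2, and the largest Jordan block has size 2 (the smallest k with rank((A + I)^k) = rank((A + I)^(k+1))).

So m_A(x) = (x + 1)^2.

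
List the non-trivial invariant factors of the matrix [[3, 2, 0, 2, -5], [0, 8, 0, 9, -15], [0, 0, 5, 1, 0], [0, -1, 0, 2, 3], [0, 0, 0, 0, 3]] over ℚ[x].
(x - 5)^3(x - 3)^2

The Jordan structure of A has elementary divisors (x - 3)^2, (x - 5)^3. Arranging the block sizes at each eigenvalue in decreasing order and taking row products gives the invariant factors.

Invariant factors (smallest first, each dividing the next): (x - 5)^3(x - 3)^2.

Check: the last factor (x - 5)^3(x - 3)^2 is the minimal polynomial, and the product (x - 5)^3(x - 3)^2 is the characteristic polynomial.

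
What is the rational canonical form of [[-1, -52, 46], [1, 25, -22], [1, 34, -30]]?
R = [[0, 0, 0], [1, 0, -9], [0, 1, -6]]

The invariant factors of A (the non-unit diagonal entries of the Smith normal form of xI - A over ℚ[x]) are x(x + 3)^2, each dividing the next. The characteristic polynomial is their product, x(x + 3)^2.

The rational canonical form is the block-diagonal matrix of companion matrices C(f_i):
R = [[0, 0, 0], [1, 0, -9], [0, 1, -6]].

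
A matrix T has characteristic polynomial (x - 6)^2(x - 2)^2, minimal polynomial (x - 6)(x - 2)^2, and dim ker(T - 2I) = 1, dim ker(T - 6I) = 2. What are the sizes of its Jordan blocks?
λ = 2: algebraic multiplicity 2 (exponent in χ_T), largest block size 2 (exponent in m_T), 1 block (geometric multiplicity). This forces block sizes [2].
λ = 6: algebraic multiplicity 2 (exponent in χ_T), largest block size 1 (exponent in m_T), 2 blocks (geometric multiplicity). These force block sizes [1, 1].

Jordan blocks: (2, 2), (6, 1), (6, 1)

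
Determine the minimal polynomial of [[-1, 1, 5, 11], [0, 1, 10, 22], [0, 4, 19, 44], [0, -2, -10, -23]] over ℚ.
The characteristic polynomial factors as (x + 1)^4. The minimal polynomial is ∏(x - λ)^{k_λ} where k_λ is the size of the largest Jordan block at λ.

For λ = -1: rank(A + I) = 1, and the largest Jordan block has size 2 (the smallest k with rank((A + I)^k) = rank((A + I)^(k+1))).

So m_A(x) = (x + 1)^2.

m_A(x) = (x + 1)^2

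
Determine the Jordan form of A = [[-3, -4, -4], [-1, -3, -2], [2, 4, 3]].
The characteristic polynomial is det(xI - A) = (x + 1)^3, so the eigenvalues are -1 (algebraic multiplicity 3).

For λ = -1: rank(A + I) = 1, rank((A + I)^2) = 0. The eigenspace has dimension 3 - 1 = 2, so there are 2 Jordan blocks; the rank sequence gives block sizes [2, 1].

Assembling the blocks gives the Jordan form J above.

J = [[-1, 1, 0], [0, -1, 0], [0, 0, -1]]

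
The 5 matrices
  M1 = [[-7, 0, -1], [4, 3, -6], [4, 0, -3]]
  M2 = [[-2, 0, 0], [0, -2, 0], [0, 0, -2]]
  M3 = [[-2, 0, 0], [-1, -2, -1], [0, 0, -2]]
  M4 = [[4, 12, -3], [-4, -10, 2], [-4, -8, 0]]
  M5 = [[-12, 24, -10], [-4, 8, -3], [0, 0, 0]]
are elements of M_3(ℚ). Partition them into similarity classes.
4 classes: {M1}, {M2}, {M3, M4}, {M5}

Characteristic polynomials: χ_{M1} = (x - 3)(x + 5)^2, χ_{M2} = (x + 2)^3, χ_{M3} = (x + 2)^3, χ_{M4} = (x + 2)^3, χ_{M5} = x^2(x + 4).

{M1}: invariant factors (x - 3)(x + 5)^2.

{M2}: invariant factors x + 2, x + 2, x + 2.

{M3, M4}: invariant factors x + 2, (x + 2)^2.

{M5}: invariant factors x^2(x + 4).

Matrices are similar if and only if their invariant-factor lists agree; the partition into similarity classes is {M1}, {M2}, {M3, M4}, {M5}.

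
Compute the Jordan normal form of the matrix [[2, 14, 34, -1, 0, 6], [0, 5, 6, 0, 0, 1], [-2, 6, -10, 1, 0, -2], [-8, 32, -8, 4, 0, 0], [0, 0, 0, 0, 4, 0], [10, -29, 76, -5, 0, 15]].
J = [[0, 0, 0, 0, 0, 0], [0, 4, 1, 0, 0, 0], [0, 0, 4, 1, 0, 0], [0, 0, 0, 4, 0, 0], [0, 0, 0, 0, 4, 0], [0, 0, 0, 0, 0, 4]]

The characteristic polynomial is det(xI - A) = x(x - 4)^5, so the eigenvalues are 0 (algebraic multiplicity 1), 4 (algebraic multiplicity 5).

For λ = 0: algebraic multiplicity 1 gives one 1×1 block.

For λ = 4: rank(A - 4I) = 3, rank((A - 4I)^2) = 2, rank((A - 4I)^3) = 1. The eigenspace has dimension 6 - 3 = 3, so there are 3 Jordan blocks; the rank sequence gives block sizes [3, 1, 1].

Assembling the blocks gives the Jordan form J above.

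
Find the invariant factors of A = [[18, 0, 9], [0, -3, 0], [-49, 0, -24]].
The Jordan structure of A has elementary divisors (x + 3)^2, (x + 3). Arranging the block sizes at each eigenvalue in decreasing order and taking row products gives the invariant factors.

Invariant factors (smallest first, each dividing the next): x + 3, (x + 3)^2.

Check: the last factor (x + 3)^2 is the minimal polynomial, and the product (x + 3)^3 is the characteristic polynomial.

x + 3, (x + 3)^2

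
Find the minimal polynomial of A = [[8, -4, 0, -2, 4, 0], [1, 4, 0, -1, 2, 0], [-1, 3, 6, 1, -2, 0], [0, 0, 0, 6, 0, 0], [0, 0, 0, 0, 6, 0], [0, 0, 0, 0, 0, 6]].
The characteristic polynomial factors as (x - 6)^6. The minimal polynomial is ∏(x - λ)^{k_λ} where k_λ is the size of the largest Jordan block at λ.

For λ = 6: rank(A - 6I) = 2, and the largest Jordan block has size 3 (the smallest k with rank((A - 6I)^k) = rank((A - 6I)^(k+1))).

So m_A(x) = (x - 6)^3.

m_A(x) = (x - 6)^3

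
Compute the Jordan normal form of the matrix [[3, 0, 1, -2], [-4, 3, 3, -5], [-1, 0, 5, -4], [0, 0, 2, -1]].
The characteristic polynomial is det(xI - A) = (x - 3)^2(x - 2)^2, so the eigenvalues are 2 (algebraic multiplicity 2), 3 (algebraic multiplicity 2).

For λ = 2: rank(A - 2I) = 3, rank((A - 2I)^2) = 2. The eigenspace has dimension 4 - 3 = 1, so there is 1 Jordan block; the rank sequence gives block sizes [2].

For λ = 3: rank(A - 3I) = 3, rank((A - 3I)^2) = 2. The eigenspace has dimension 4 - 3 = 1, so there is 1 Jordan block; the rank sequence gives block sizes [2].

Assembling the blocks gives the Jordan form J above.

J = [[2, 1, 0, 0], [0, 2, 0, 0], [0, 0, 3, 1], [0, 0, 0, 3]]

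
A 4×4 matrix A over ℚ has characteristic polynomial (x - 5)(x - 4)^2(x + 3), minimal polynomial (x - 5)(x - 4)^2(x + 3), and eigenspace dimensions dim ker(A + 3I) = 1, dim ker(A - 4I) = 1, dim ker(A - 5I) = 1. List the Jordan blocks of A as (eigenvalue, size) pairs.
Jordan blocks: (-3, 1), (4, 2), (5, 1)

λ = -3: algebraic multiplicity 1 (exponent in χ_A), largest block size 1 (exponent in m_A), 1 block (geometric multiplicity). This forces block sizes [1].
λ = 4: algebraic multiplicity 2 (exponent in χ_A), largest block size 2 (exponent in m_A), 1 block (geometric multiplicity). This forces block sizes [2].
λ = 5: algebraic multiplicity 1 (exponent in χ_A), largest block size 1 (exponent in m_A), 1 block (geometric multiplicity). This forces block sizes [1].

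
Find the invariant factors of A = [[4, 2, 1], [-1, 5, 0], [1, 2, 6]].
The Jordan structure of A has elementary divisors (x - 5)^3. Arranging the block sizes at each eigenvalue in decreasing order and taking row products gives the invariant factors.

Invariant factors (smallest first, each dividing the next): (x - 5)^3.

Check: the last factor (x - 5)^3 is the minimal polynomial, and the product (x - 5)^3 is the characteristic polynomial.

(x - 5)^3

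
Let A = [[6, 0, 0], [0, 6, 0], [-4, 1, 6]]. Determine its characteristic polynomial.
χ_A(x) = (x - 6)^3

xI - A = [[x - 6, 0, 0], [0, x - 6, 0], [4, -1, x - 6]].

Expanding det(xI - A) along the first row:
det(xI - A) = + (x - 6)·det([[x - 6, 0], [-1, x - 6]]) - (0)·det([[0, 0], [4, x - 6]]) + (0)·det([[0, x - 6], [4, -1]]).

Evaluating gives χ_A(x) = x^3 - 18x^2 + 108x - 216 = (x - 6)^3.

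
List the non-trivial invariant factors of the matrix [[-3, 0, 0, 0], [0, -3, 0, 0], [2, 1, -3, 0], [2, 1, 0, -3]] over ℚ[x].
The Jordan structure of A has elementary divisors (x + 3)^2, (x + 3), (x + 3). Arranging the block sizes at each eigenvalue in decreasing order and taking row products gives the invariant factors.

Invariant factors (smallest first, each dividing the next): x + 3, x + 3, (x + 3)^2.

Check: the last factor (x + 3)^2 is the minimal polynomial, and the product (x + 3)^4 is the characteristic polynomial.

x + 3, x + 3, (x + 3)^2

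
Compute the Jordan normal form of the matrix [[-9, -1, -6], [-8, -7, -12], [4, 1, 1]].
J = [[-5, 1, 0], [0, -5, 0], [0, 0, -5]]

The characteristic polynomial is det(xI - A) = (x + 5)^3, so the eigenvalues are -5 (algebraic multiplicity 3).

For λ = -5: rank(A + 5I) = 1, rank((A + 5I)^2) = 0. The eigenspace has dimension 3 - 1 = 2, so there are 2 Jordan blocks; the rank sequence gives block sizes [2, 1].

Assembling the blocks gives the Jordan form J above.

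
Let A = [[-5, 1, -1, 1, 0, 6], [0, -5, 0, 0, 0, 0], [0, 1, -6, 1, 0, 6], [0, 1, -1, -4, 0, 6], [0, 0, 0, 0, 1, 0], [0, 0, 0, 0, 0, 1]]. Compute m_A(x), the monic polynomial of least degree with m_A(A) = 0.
The characteristic polynomial factors as (x - 1)^2(x + 5)^4. The minimal polynomial is ∏(x - λ)^{k_λ} where k_λ is the size of the largest Jordan block at λ.

For λ = -5: rank(A + 5I) = 3, and the largest Jordan block has size 2 (the smallest k with rank((A + 5I)^k) = rank((A + 5I)^(k+1))).
For λ = 1: rank(A - I) = 4, and the largest Jordan block has size 1 (the smallest k with rank((A - I)^k) = rank((A - I)^(k+1))).

So m_A(x) = (x - 1)(x + 5)^2.

m_A(x) = (x - 1)(x + 5)^2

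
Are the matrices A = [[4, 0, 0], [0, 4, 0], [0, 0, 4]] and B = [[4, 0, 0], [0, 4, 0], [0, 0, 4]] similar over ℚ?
Two matrices over a field are similar if and only if they have the same invariant factors.

Both A and B have characteristic polynomial (x - 4)^3 and minimal polynomial x - 4. Computing further, both have invariant factors x - 4, x - 4, x - 4. Hence A and B are similar.

Yes.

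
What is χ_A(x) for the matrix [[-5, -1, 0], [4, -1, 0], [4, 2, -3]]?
xI - A = [[x + 5, 1, 0], [-4, x + 1, 0], [-4, -2, x + 3]].

Expanding det(xI - A) along the first row:
det(xI - A) = + (x + 5)·det([[x + 1, 0], [-2, x + 3]]) - (1)·det([[-4, 0], [-4, x + 3]]) + (0)·det([[-4, x + 1], [-4, -2]]).

Evaluating gives χ_A(x) = x^3 + 9x^2 + 27x + 27 = (x + 3)^3.

χ_A(x) = (x + 3)^3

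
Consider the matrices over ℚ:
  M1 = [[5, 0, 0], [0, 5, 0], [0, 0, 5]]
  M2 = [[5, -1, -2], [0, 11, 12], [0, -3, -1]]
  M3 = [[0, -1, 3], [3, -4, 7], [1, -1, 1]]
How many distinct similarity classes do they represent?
3 classes: {M1}, {M2}, {M3}

Characteristic polynomials: χ_{M1} = (x - 5)^3, χ_{M2} = (x - 5)^3, χ_{M3} = (x + 1)^3.

{M1}: invariant factors x - 5, x - 5, x - 5.

{M2}: invariant factors x - 5, (x - 5)^2.

{M3}: invariant factors (x + 1)^3.

Matrices are similar if and only if their invariant-factor lists agree; the partition into similarity classes is {M1}, {M2}, {M3}.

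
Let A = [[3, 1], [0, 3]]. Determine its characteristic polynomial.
xI - A = [[x - 3, -1], [0, x - 3]].

Expanding det(xI - A) along the first row:
det(xI - A) = + (x - 3)·det([[x - 3]]) - (-1)·det([[0]]).

Evaluating gives χ_A(x) = x^2 - 6x + 9 = (x - 3)^2.

χ_A(x) = (x - 3)^2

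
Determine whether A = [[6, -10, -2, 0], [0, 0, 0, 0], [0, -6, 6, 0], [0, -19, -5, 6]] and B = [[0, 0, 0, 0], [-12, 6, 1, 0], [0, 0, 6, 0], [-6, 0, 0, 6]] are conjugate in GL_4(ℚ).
Two matrices over a field are similar if and only if they have the same invariant factors.

Both A and B have characteristic polynomial x(x - 6)^3 and minimal polynomial x(x - 6)^2. Computing further, both have invariant factors x - 6, x(x - 6)^2. Hence A and B are similar.

Yes.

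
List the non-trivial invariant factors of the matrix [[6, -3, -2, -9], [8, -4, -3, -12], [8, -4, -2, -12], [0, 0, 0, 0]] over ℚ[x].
The Jordan structure of A has elementary divisors x^3, x. Arranging the block sizes at each eigenvalue in decreasing order and taking row products gives the invariant factors.

Invariant factors (smallest first, each dividing the next): x, x^3.

Check: the last factor x^3 is the minimal polynomial, and the product x^4 is the characteristic polynomial.

x, x^3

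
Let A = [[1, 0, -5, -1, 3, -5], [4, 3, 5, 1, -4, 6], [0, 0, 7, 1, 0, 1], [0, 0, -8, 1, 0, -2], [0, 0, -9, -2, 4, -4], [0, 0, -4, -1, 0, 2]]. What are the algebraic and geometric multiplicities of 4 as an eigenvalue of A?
algebraic multiplicity 2, geometric multiplicity 1

The characteristic polynomial is (x - 4)^2(x - 3)^3(x - 1), so the factor x - 4 appears with exponent 2: the algebraic multiplicity is 2.

rank(A - 4I) = 5, so the eigenspace has dimension 6 - 5 = 1: the geometric multiplicity is 1.

Since 1 < 2, A is not diagonalizable.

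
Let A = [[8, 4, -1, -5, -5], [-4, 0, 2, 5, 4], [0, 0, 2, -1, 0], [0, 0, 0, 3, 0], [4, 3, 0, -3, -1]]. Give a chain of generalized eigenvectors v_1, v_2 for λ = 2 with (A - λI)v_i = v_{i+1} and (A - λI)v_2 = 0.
We seek v_1 ∈ ker((A - 2I)^2) \ ker(A - 2I), then set v_{i+1} = (A - 2I) v_i.

One such chain is v_1 = [[-1, 2, -1, 0, 0]]^T, v_2 = [[3, -2, 0, 0, 2]]^T. Check: (A - 2I) v_2 = [[0, 0, 0, 0, 0]]^T = 0.

v_1 = [[-1, 2, -1, 0, 0]]^T, v_2 = [[3, -2, 0, 0, 2]]^T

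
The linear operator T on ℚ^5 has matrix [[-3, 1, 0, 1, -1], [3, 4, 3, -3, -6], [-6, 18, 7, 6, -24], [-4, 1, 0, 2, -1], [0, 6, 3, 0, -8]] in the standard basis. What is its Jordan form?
J = [[-2, 1, 0, 0, 0], [0, -2, 0, 0, 0], [0, 0, 1, 0, 0], [0, 0, 0, 1, 0], [0, 0, 0, 0, 4]]

The characteristic polynomial is det(xI - A) = (x - 4)(x - 1)^2(x + 2)^2, so the eigenvalues are -2 (algebraic multiplicity 2), 1 (algebraic multiplicity 2), 4 (algebraic multiplicity 1).

For λ = -2: rank(A + 2I) = 4, rank((A + 2I)^2) = 3. The eigenspace has dimension 5 - 4 = 1, so there is 1 Jordan block; the rank sequence gives block sizes [2].

For λ = 1: rank(A - I) = 3. The eigenspace has dimension 5 - 3 = 2, so there are 2 Jordan blocks; the rank sequence gives block sizes [1, 1].

For λ = 4: algebraic multiplicity 1 gives one 1×1 block.

Assembling the blocks gives the Jordan form J above.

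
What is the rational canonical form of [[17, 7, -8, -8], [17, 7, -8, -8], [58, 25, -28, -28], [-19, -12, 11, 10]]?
The invariant factors of A (the non-unit diagonal entries of the Smith normal form of xI - A over ℚ[x]) are x(x - 2)^3, each dividing the next. The characteristic polynomial is their product, x(x - 2)^3.

The rational canonical form is the block-diagonal matrix of companion matrices C(f_i):
R = [[0, 0, 0, 0], [1, 0, 0, 8], [0, 1, 0, -12], [0, 0, 1, 6]].

R = [[0, 0, 0, 0], [1, 0, 0, 8], [0, 1, 0, -12], [0, 0, 1, 6]]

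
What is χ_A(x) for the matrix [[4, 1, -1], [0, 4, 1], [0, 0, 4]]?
xI - A = [[x - 4, -1, 1], [0, x - 4, -1], [0, 0, x - 4]].

Expanding det(xI - A) along the first row:
det(xI - A) = + (x - 4)·det([[x - 4, -1], [0, x - 4]]) - (-1)·det([[0, -1], [0, x - 4]]) + (1)·det([[0, x - 4], [0, 0]]).

Evaluating gives χ_A(x) = x^3 - 12x^2 + 48x - 64 = (x - 4)^3.

χ_A(x) = (x - 4)^3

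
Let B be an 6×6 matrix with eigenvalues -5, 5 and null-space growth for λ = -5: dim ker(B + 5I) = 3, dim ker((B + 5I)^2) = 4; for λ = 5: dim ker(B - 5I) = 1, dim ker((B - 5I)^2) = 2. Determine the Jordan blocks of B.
λ = -5: successive nullity increments [3, 1] count blocks of size ≥ k; block sizes are [2, 1, 1].
λ = 5: successive nullity increments [1, 1] count blocks of size ≥ k; block sizes are [2].

Jordan blocks: (-5, 2), (-5, 1), (-5, 1), (5, 2)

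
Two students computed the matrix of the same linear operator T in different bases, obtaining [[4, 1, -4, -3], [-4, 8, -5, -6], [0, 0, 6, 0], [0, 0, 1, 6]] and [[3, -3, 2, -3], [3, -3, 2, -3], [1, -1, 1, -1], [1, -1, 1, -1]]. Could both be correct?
No.

trace(A) = 24 but trace(B) = 0. The trace is a similarity invariant, so A and B are not similar.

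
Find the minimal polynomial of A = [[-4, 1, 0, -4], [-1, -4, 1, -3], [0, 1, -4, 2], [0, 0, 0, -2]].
The characteristic polynomial factors as (x + 2)(x + 4)^3. The minimal polynomial is ∏(x - λ)^{k_λ} where k_λ is the size of the largest Jordan block at λ.

For λ = -4: rank(A + 4I) = 3, and the largest Jordan block has size 3 (the smallest k with rank((A + 4I)^k) = rank((A + 4I)^(k+1))).
For λ = -2: rank(A + 2I) = 3, and the largest Jordan block has size 1 (the smallest k with rank((A + 2I)^k) = rank((A + 2I)^(k+1))).

So m_A(x) = (x + 2)(x + 4)^3.

m_A(x) = (x + 2)(x + 4)^3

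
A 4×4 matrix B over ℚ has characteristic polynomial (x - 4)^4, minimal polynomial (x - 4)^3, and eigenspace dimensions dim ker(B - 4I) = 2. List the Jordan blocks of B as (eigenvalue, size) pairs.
λ = 4: algebraic multiplicity 4 (exponent in χ_B), largest block size 3 (exponent in m_B), 2 blocks (geometric multiplicity). These force block sizes [3, 1].

Jordan blocks: (4, 3), (4, 1)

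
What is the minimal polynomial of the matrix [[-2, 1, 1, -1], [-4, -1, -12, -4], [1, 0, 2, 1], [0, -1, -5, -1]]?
The characteristic polynomial factors as x^2(x + 1)^2. The minimal polynomial is ∏(x - λ)^{k_λ} where k_λ is the size of the largest Jordan block at λ.

For λ = -1: rank(A + I) = 3, and the largest Jordan block has size 2 (the smallest k with rank((A + I)^k) = rank((A + I)^(k+1))).
For λ = 0: rank(A) = 3, and the largest Jordan block has size 2 (the smallest k with rank(A^k) = rank(A^(k+1))).

So m_A(x) = x^2(x + 1)^2.

m_A(x) = x^2(x + 1)^2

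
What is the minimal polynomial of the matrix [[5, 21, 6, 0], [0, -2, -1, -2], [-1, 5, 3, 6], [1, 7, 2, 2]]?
The characteristic polynomial factors as (x - 2)^4. The minimal polynomial is ∏(x - λ)^{k_λ} where k_λ is the size of the largest Jordan block at λ.

For λ = 2: rank(A - 2I) = 2, and the largest Jordan block has size 3 (the smallest k with rank((A - 2I)^k) = rank((A - 2I)^(k+1))).

So m_A(x) = (x - 2)^3.

m_A(x) = (x - 2)^3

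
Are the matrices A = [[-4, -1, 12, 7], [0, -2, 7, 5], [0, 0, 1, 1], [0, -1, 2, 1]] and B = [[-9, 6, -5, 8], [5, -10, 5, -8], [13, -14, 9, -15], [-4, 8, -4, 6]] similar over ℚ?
Two matrices over a field are similar if and only if they have the same invariant factors.

Both A and B have characteristic polynomial x^3(x + 4) and minimal polynomial x^3(x + 4). Computing further, both have invariant factors x^3(x + 4). Hence A and B are similar.

Yes.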